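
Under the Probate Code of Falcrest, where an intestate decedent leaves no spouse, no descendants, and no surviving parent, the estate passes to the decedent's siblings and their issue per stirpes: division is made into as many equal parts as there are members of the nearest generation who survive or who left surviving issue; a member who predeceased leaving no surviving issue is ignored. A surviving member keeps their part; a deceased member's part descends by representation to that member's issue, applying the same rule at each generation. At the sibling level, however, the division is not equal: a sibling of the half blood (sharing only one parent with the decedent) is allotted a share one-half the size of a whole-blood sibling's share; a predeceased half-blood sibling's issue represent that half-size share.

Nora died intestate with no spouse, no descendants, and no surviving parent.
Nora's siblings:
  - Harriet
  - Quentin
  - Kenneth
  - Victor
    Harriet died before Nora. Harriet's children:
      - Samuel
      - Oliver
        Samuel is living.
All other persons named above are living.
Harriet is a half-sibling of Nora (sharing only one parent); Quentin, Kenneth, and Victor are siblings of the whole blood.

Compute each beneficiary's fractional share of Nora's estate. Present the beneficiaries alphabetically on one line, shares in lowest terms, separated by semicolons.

Kenneth 2/7; Oliver 1/14; Quentin 2/7; Samuel 1/14; Victor 2/7

No spouse, descendants, or parent survives, so the estate passes to Nora's siblings per stirpes.
Half-blood siblings count for one-half the weight of whole-blood siblings at the initial division.
Dividing 1 in proportion to weights (total weight 7/2): Harriet (weight 1/2) → 1/7; Quentin (weight 1) → 2/7; Kenneth (weight 1) → 2/7; Victor (weight 1) → 2/7.
Harriet predeceased; the 1/7 allotted to Harriet's branch passes to Harriet's issue by representation.
The 1/7 is divided into 2 equal shares of 1/14 among Samuel, Oliver.
Samuel is living and takes 1/14.
Oliver is living and takes 1/14.
Quentin is living and takes 2/7.
Kenneth is living and takes 2/7.
Victor is living and takes 2/7.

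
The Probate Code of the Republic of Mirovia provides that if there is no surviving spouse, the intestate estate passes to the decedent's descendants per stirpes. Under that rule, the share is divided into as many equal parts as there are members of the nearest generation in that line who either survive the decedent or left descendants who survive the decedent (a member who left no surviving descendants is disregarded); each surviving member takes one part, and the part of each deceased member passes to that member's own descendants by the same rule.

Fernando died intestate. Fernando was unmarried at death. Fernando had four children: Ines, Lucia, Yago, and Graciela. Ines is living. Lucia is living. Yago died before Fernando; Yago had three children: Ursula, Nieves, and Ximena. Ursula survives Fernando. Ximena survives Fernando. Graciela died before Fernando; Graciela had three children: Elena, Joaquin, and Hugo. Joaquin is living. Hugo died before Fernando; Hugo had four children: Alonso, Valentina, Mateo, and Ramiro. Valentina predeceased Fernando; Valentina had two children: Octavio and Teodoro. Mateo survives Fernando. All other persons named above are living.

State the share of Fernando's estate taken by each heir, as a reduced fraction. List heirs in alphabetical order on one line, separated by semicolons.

There is no surviving spouse, so the entire estate passes to Fernando's descendants per stirpes.
The estate is divided into 4 equal shares of 1/4 among Ines, Lucia, Yago, Graciela.
Ines is living and takes 1/4.
Lucia is living and takes 1/4.
Yago predeceased; the 1/4 allotted to Yago's branch passes to Yago's issue by representation.
The 1/4 is divided into 3 equal shares of 1/12 among Ursula, Nieves, Ximena.
Ursula is living and takes 1/12.
Nieves is living and takes 1/12.
Ximena is living and takes 1/12.
Graciela predeceased; the 1/4 allotted to Graciela's branch passes to Graciela's issue by representation.
The 1/4 is divided into 3 equal shares of 1/12 among Elena, Joaquin, Hugo.
Elena is living and takes 1/12.
Joaquin is living and takes 1/12.
Hugo predeceased; the 1/12 allotted to Hugo's branch passes to Hugo's issue by representation.
The 1/12 is divided into 4 equal shares of 1/48 among Alonso, Valentina, Mateo, Ramiro.
Alonso is living and takes 1/48.
Valentina predeceased; the 1/48 allotted to Valentina's branch passes to Valentina's issue by representation.
The 1/48 is divided into 2 equal shares of 1/96 among Octavio, Teodoro.
Octavio is living and takes 1/96.
Teodoro is living and takes 1/96.
Mateo is living and takes 1/48.
Ramiro is living and takes 1/48.

Alonso 1/48; Elena 1/12; Ines 1/4; Joaquin 1/12; Lucia 1/4; Mateo 1/48; Nieves 1/12; Octavio 1/96; Ramiro 1/48; Teodoro 1/96; Ursula 1/12; Ximena 1/12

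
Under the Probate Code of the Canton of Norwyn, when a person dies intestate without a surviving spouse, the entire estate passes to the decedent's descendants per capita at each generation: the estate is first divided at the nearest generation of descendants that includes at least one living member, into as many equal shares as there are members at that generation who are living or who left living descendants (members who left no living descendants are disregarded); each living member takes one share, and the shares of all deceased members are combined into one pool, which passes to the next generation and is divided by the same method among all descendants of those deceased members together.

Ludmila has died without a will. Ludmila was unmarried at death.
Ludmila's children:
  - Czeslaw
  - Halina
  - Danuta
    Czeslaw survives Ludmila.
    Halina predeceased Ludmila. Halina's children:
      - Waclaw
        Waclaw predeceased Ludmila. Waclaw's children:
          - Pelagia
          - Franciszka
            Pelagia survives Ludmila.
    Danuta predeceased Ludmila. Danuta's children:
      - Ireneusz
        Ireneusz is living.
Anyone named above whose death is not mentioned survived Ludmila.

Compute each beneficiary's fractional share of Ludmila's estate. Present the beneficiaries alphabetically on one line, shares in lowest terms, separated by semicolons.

Czeslaw 1/3; Franciszka 1/6; Ireneusz 1/3; Pelagia 1/6

There is no surviving spouse, so the entire estate passes to Ludmila's descendants per capita at each generation.
At generation 1 (Czeslaw, Halina, Danuta) there are 3 shares of (1)/3 = 1/3 each.
Living: Czeslaw — each takes 1/3.
Deceased: Halina and Danuta. Their combined 2/3 is pooled and carried to generation 2.
At generation 2 (Waclaw, Ireneusz) there are 2 shares of (2/3)/2 = 1/3 each.
Living: Ireneusz — each takes 1/3.
Deceased: Waclaw. That 1/3 share is carried to generation 3.
At generation 3 (Pelagia, Franciszka) there are 2 shares of (1/3)/2 = 1/6 each.
Living: Pelagia and Franciszka — each takes 1/6.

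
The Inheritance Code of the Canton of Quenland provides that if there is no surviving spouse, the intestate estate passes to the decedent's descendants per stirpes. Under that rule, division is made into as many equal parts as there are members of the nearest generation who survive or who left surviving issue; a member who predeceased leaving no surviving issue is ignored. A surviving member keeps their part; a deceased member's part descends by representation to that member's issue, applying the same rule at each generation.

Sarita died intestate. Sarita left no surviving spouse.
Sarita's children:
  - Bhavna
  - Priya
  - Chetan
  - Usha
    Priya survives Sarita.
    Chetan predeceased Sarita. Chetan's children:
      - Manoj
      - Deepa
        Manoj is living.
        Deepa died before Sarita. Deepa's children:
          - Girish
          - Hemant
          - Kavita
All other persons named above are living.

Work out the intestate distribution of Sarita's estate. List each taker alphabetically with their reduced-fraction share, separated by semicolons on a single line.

Bhavna 1/4; Girish 1/24; Hemant 1/24; Kavita 1/24; Manoj 1/8; Priya 1/4; Usha 1/4

There is no surviving spouse, so the entire estate passes to Sarita's descendants per stirpes.
The estate is divided into 4 equal shares of 1/4 among Bhavna, Priya, Chetan, Usha.
Bhavna is living and takes 1/4.
Priya is living and takes 1/4.
Chetan predeceased; the 1/4 allotted to Chetan's branch passes to Chetan's issue by representation.
The 1/4 is divided into 2 equal shares of 1/8 among Manoj, Deepa.
Manoj is living and takes 1/8.
Deepa predeceased; the 1/8 allotted to Deepa's branch passes to Deepa's issue by representation.
The 1/8 is divided into 3 equal shares of 1/24 among Girish, Hemant, Kavita.
Girish is living and takes 1/24.
Hemant is living and takes 1/24.
Kavita is living and takes 1/24.
Usha is living and takes 1/4.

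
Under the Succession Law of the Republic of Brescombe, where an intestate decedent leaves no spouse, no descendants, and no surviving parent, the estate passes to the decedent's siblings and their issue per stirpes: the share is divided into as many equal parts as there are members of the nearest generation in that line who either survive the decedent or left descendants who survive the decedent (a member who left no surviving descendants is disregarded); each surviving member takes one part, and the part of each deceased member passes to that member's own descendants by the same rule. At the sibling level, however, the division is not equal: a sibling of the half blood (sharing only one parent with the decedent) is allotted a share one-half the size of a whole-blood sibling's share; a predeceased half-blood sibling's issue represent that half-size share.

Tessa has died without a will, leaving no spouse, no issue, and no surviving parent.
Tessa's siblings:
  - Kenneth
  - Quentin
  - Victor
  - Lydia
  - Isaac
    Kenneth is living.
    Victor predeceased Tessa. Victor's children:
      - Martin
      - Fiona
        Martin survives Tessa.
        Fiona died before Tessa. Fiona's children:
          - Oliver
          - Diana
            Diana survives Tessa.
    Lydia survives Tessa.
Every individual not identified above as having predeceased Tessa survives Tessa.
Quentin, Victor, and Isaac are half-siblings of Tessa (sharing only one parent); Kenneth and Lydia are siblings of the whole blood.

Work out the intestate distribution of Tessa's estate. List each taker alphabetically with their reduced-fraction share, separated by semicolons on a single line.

Diana 1/28; Isaac 1/7; Kenneth 2/7; Lydia 2/7; Martin 1/14; Oliver 1/28; Quentin 1/7

No spouse, descendants, or parent survives, so the estate passes to Tessa's siblings per stirpes.
Half-blood siblings count for one-half the weight of whole-blood siblings at the initial division.
Dividing 1 in proportion to weights (total weight 7/2): Kenneth (weight 1) → 2/7; Quentin (weight 1/2) → 1/7; Victor (weight 1/2) → 1/7; Lydia (weight 1) → 2/7; Isaac (weight 1/2) → 1/7.
Kenneth is living and takes 2/7.
Quentin is living and takes 1/7.
Victor predeceased; the 1/7 allotted to Victor's branch passes to Victor's issue by representation.
The 1/7 is divided into 2 equal shares of 1/14 among Martin, Fiona.
Martin is living and takes 1/14.
Fiona predeceased; the 1/14 allotted to Fiona's branch passes to Fiona's issue by representation.
The 1/14 is divided into 2 equal shares of 1/28 among Oliver, Diana.
Oliver is living and takes 1/28.
Diana is living and takes 1/28.
Lydia is living and takes 2/7.
Isaac is living and takes 1/7.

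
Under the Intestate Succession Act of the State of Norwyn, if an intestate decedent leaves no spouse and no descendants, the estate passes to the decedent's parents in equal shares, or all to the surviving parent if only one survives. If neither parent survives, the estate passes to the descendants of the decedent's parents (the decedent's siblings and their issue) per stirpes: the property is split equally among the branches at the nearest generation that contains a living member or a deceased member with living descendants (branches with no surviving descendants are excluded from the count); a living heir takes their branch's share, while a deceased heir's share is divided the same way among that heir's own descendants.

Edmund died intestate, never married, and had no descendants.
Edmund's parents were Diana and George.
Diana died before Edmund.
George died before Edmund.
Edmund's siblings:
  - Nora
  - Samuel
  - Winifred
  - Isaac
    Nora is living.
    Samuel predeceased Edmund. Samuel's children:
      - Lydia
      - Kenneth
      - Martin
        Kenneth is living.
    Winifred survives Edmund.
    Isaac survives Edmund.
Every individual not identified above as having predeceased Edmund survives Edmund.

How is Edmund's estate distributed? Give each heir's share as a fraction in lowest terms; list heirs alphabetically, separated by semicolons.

Neither parent survives and there are no descendants, so the estate passes to Edmund's siblings and their issue per stirpes.
The estate is divided into 4 equal shares of 1/4 among Nora, Samuel, Winifred, Isaac.
Nora is living and takes 1/4.
Samuel predeceased; the 1/4 allotted to Samuel's branch passes to Samuel's issue by representation.
The 1/4 is divided into 3 equal shares of 1/12 among Lydia, Kenneth, Martin.
Lydia is living and takes 1/12.
Kenneth is living and takes 1/12.
Martin is living and takes 1/12.
Winifred is living and takes 1/4.
Isaac is living and takes 1/4.

Isaac 1/4; Kenneth 1/12; Lydia 1/12; Martin 1/12; Nora 1/4; Winifred 1/4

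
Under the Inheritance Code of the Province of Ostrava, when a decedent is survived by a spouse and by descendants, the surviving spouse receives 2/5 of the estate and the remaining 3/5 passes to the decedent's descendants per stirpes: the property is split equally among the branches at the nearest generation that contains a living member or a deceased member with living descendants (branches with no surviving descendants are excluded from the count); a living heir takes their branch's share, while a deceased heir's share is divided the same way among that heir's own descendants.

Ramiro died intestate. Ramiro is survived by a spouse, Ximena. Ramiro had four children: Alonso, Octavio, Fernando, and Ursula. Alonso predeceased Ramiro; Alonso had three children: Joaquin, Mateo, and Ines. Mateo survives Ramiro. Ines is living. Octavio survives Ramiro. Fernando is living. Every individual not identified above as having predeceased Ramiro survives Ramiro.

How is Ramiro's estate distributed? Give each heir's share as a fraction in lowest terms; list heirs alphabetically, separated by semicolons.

Fernando 3/20; Ines 1/20; Joaquin 1/20; Mateo 1/20; Octavio 3/20; Ursula 3/20; Ximena 2/5

Ximena, as surviving spouse, takes 2/5.
The remaining 3/5 passes to Ramiro's descendants per stirpes.
The 3/5 is divided into 4 equal shares of 3/20 among Alonso, Octavio, Fernando, Ursula.
Alonso predeceased; the 3/20 allotted to Alonso's branch passes to Alonso's issue by representation.
The 3/20 is divided into 3 equal shares of 1/20 among Joaquin, Mateo, Ines.
Joaquin is living and takes 1/20.
Mateo is living and takes 1/20.
Ines is living and takes 1/20.
Octavio is living and takes 3/20.
Fernando is living and takes 3/20.
Ursula is living and takes 3/20.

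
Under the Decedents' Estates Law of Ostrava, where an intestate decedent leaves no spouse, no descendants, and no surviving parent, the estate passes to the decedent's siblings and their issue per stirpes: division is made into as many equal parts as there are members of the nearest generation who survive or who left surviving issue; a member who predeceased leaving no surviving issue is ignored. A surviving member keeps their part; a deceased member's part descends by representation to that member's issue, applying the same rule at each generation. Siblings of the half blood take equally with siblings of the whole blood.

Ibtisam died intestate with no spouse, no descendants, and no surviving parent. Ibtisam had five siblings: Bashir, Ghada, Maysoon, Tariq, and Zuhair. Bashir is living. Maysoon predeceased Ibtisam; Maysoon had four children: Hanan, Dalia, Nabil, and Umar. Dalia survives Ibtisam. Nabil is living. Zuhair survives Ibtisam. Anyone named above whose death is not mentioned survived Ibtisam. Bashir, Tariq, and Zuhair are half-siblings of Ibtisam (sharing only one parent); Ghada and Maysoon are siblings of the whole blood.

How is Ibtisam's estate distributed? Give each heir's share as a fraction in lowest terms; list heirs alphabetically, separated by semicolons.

No spouse, descendants, or parent survives, so the estate passes to Ibtisam's siblings per stirpes.
Half-blood and whole-blood siblings take equally under the stated rule.
The estate is divided into 5 equal shares of 1/5 among Bashir, Ghada, Maysoon, Tariq, Zuhair.
Bashir is living and takes 1/5.
Ghada is living and takes 1/5.
Maysoon predeceased; the 1/5 allotted to Maysoon's branch passes to Maysoon's issue by representation.
The 1/5 is divided into 4 equal shares of 1/20 among Hanan, Dalia, Nabil, Umar.
Hanan is living and takes 1/20.
Dalia is living and takes 1/20.
Nabil is living and takes 1/20.
Umar is living and takes 1/20.
Tariq is living and takes 1/5.
Zuhair is living and takes 1/5.

Bashir 1/5; Dalia 1/20; Ghada 1/5; Hanan 1/20; Nabil 1/20; Tariq 1/5; Umar 1/20; Zuhair 1/5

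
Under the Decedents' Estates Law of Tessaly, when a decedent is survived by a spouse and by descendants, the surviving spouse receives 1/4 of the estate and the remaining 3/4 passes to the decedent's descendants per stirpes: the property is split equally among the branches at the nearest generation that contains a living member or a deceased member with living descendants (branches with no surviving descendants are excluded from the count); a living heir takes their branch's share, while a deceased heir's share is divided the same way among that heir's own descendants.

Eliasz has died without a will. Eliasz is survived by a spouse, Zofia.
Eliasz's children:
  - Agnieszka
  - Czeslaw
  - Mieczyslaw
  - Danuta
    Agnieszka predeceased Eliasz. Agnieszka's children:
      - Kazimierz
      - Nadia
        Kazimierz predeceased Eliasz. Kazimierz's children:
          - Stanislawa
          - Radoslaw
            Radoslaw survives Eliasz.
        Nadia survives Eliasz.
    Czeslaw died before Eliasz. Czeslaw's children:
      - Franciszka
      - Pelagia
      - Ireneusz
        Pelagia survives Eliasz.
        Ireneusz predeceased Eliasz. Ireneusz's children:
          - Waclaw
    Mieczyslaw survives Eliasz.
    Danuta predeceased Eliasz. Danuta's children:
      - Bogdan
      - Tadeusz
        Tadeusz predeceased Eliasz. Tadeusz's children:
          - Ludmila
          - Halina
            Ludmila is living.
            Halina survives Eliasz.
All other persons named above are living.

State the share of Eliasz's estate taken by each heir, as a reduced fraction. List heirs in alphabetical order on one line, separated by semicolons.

Zofia, as surviving spouse, takes 1/4.
The remaining 3/4 passes to Eliasz's descendants per stirpes.
The 3/4 is divided into 4 equal shares of 3/16 among Agnieszka, Czeslaw, Mieczyslaw, Danuta.
Agnieszka predeceased; the 3/16 allotted to Agnieszka's branch passes to Agnieszka's issue by representation.
The 3/16 is divided into 2 equal shares of 3/32 among Kazimierz, Nadia.
Kazimierz predeceased; the 3/32 allotted to Kazimierz's branch passes to Kazimierz's issue by representation.
The 3/32 is divided into 2 equal shares of 3/64 among Stanislawa, Radoslaw.
Stanislawa is living and takes 3/64.
Radoslaw is living and takes 3/64.
Nadia is living and takes 3/32.
Czeslaw predeceased; the 3/16 allotted to Czeslaw's branch passes to Czeslaw's issue by representation.
The 3/16 is divided into 3 equal shares of 1/16 among Franciszka, Pelagia, Ireneusz.
Franciszka is living and takes 1/16.
Pelagia is living and takes 1/16.
Ireneusz predeceased; the 1/16 allotted to Ireneusz's branch passes to Ireneusz's issue by representation.
Waclaw is the sole taker at this level and receives the full 1/16.
Mieczyslaw is living and takes 3/16.
Danuta predeceased; the 3/16 allotted to Danuta's branch passes to Danuta's issue by representation.
The 3/16 is divided into 2 equal shares of 3/32 among Bogdan, Tadeusz.
Bogdan is living and takes 3/32.
Tadeusz predeceased; the 3/32 allotted to Tadeusz's branch passes to Tadeusz's issue by representation.
The 3/32 is divided into 2 equal shares of 3/64 among Ludmila, Halina.
Ludmila is living and takes 3/64.
Halina is living and takes 3/64.

Bogdan 3/32; Franciszka 1/16; Halina 3/64; Ludmila 3/64; Mieczyslaw 3/16; Nadia 3/32; Pelagia 1/16; Radoslaw 3/64; Stanislawa 3/64; Waclaw 1/16; Zofia 1/4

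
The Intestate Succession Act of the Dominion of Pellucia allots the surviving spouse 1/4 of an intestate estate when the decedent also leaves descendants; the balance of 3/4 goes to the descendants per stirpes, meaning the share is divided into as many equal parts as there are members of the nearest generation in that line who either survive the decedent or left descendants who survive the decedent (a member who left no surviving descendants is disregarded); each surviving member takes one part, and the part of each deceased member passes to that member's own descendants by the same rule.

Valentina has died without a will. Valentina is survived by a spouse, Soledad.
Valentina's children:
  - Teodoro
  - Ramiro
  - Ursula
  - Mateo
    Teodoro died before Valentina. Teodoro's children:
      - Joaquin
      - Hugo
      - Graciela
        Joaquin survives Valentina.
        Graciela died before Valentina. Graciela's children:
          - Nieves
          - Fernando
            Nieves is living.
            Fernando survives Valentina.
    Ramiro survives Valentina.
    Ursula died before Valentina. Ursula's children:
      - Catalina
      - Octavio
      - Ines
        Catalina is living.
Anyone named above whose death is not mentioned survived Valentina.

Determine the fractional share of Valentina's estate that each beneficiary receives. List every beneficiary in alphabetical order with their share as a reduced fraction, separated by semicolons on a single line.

Catalina 1/16; Fernando 1/32; Hugo 1/16; Ines 1/16; Joaquin 1/16; Mateo 3/16; Nieves 1/32; Octavio 1/16; Ramiro 3/16; Soledad 1/4

Soledad, as surviving spouse, takes 1/4.
The remaining 3/4 passes to Valentina's descendants per stirpes.
The 3/4 is divided into 4 equal shares of 3/16 among Teodoro, Ramiro, Ursula, Mateo.
Teodoro predeceased; the 3/16 allotted to Teodoro's branch passes to Teodoro's issue by representation.
The 3/16 is divided into 3 equal shares of 1/16 among Joaquin, Hugo, Graciela.
Joaquin is living and takes 1/16.
Hugo is living and takes 1/16.
Graciela predeceased; the 1/16 allotted to Graciela's branch passes to Graciela's issue by representation.
The 1/16 is divided into 2 equal shares of 1/32 among Nieves, Fernando.
Nieves is living and takes 1/32.
Fernando is living and takes 1/32.
Ramiro is living and takes 3/16.
Ursula predeceased; the 3/16 allotted to Ursula's branch passes to Ursula's issue by representation.
The 3/16 is divided into 3 equal shares of 1/16 among Catalina, Octavio, Ines.
Catalina is living and takes 1/16.
Octavio is living and takes 1/16.
Ines is living and takes 1/16.
Mateo is living and takes 3/16.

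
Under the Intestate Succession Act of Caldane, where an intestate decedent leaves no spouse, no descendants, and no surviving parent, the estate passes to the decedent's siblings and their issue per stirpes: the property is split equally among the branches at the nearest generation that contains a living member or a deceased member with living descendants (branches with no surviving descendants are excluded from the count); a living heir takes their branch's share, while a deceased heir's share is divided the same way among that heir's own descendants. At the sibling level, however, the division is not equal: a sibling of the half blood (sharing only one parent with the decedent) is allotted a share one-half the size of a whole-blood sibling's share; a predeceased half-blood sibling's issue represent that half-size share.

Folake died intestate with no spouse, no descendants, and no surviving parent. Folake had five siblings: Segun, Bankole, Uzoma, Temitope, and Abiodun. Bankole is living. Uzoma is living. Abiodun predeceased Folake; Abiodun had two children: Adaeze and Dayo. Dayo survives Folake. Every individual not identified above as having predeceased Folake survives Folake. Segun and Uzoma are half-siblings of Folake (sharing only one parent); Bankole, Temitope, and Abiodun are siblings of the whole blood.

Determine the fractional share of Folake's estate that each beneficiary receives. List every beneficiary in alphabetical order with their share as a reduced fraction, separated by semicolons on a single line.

No spouse, descendants, or parent survives, so the estate passes to Folake's siblings per stirpes.
Half-blood siblings count for one-half the weight of whole-blood siblings at the initial division.
Dividing 1 in proportion to weights (total weight 4): Segun (weight 1/2) → 1/8; Bankole (weight 1) → 1/4; Uzoma (weight 1/2) → 1/8; Temitope (weight 1) → 1/4; Abiodun (weight 1) → 1/4.
Segun is living and takes 1/8.
Bankole is living and takes 1/4.
Uzoma is living and takes 1/8.
Temitope is living and takes 1/4.
Abiodun predeceased; the 1/4 allotted to Abiodun's branch passes to Abiodun's issue by representation.
The 1/4 is divided into 2 equal shares of 1/8 among Adaeze, Dayo.
Adaeze is living and takes 1/8.
Dayo is living and takes 1/8.

Adaeze 1/8; Bankole 1/4; Dayo 1/8; Segun 1/8; Temitope 1/4; Uzoma 1/8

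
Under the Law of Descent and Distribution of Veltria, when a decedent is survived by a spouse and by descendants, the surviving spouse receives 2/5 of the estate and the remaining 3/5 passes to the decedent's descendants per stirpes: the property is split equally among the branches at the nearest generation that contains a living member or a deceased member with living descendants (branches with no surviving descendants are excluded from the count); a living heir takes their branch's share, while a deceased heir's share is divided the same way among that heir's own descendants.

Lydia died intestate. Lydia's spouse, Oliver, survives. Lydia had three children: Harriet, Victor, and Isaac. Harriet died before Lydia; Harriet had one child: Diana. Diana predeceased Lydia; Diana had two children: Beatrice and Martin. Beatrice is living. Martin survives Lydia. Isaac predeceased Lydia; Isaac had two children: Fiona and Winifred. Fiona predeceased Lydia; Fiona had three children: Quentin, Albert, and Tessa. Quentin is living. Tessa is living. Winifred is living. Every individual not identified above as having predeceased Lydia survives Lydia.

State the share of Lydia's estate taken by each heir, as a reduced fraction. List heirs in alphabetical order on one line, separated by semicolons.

Albert 1/30; Beatrice 1/10; Martin 1/10; Oliver 2/5; Quentin 1/30; Tessa 1/30; Victor 1/5; Winifred 1/10

Oliver, as surviving spouse, takes 2/5.
The remaining 3/5 passes to Lydia's descendants per stirpes.
The 3/5 is divided into 3 equal shares of 1/5 among Harriet, Victor, Isaac.
Harriet predeceased; the 1/5 allotted to Harriet's branch passes to Harriet's issue by representation.
Diana's line is the sole branch at this level, so the full 1/5 passes to Diana's issue by representation.
The 1/5 is divided into 2 equal shares of 1/10 among Beatrice, Martin.
Beatrice is living and takes 1/10.
Martin is living and takes 1/10.
Victor is living and takes 1/5.
Isaac predeceased; the 1/5 allotted to Isaac's branch passes to Isaac's issue by representation.
The 1/5 is divided into 2 equal shares of 1/10 among Fiona, Winifred.
Fiona predeceased; the 1/10 allotted to Fiona's branch passes to Fiona's issue by representation.
The 1/10 is divided into 3 equal shares of 1/30 among Quentin, Albert, Tessa.
Quentin is living and takes 1/30.
Albert is living and takes 1/30.
Tessa is living and takes 1/30.
Winifred is living and takes 1/10.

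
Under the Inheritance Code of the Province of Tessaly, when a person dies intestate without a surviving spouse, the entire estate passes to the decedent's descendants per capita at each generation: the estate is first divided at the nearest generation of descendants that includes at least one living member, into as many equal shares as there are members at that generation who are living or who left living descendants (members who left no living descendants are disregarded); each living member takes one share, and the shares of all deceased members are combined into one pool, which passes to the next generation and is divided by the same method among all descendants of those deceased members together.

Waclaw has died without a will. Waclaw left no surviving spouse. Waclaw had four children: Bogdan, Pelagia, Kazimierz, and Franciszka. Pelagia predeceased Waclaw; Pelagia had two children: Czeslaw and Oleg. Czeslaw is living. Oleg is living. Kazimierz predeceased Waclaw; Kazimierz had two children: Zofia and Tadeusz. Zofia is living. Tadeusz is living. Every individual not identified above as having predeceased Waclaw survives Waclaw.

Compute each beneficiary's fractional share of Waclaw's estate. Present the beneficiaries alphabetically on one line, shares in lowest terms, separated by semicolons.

There is no surviving spouse, so the entire estate passes to Waclaw's descendants per capita at each generation.
At generation 1 (Bogdan, Pelagia, Kazimierz, Franciszka) there are 4 shares of (1)/4 = 1/4 each.
Living: Bogdan and Franciszka — each takes 1/4.
Deceased: Pelagia and Kazimierz. Their combined 1/2 is pooled and carried to generation 2.
At generation 2 (Czeslaw, Oleg, Zofia, Tadeusz) there are 4 shares of (1/2)/4 = 1/8 each.
Living: Czeslaw, Oleg, Zofia, and Tadeusz — each takes 1/8.

Bogdan 1/4; Czeslaw 1/8; Franciszka 1/4; Oleg 1/8; Tadeusz 1/8; Zofia 1/8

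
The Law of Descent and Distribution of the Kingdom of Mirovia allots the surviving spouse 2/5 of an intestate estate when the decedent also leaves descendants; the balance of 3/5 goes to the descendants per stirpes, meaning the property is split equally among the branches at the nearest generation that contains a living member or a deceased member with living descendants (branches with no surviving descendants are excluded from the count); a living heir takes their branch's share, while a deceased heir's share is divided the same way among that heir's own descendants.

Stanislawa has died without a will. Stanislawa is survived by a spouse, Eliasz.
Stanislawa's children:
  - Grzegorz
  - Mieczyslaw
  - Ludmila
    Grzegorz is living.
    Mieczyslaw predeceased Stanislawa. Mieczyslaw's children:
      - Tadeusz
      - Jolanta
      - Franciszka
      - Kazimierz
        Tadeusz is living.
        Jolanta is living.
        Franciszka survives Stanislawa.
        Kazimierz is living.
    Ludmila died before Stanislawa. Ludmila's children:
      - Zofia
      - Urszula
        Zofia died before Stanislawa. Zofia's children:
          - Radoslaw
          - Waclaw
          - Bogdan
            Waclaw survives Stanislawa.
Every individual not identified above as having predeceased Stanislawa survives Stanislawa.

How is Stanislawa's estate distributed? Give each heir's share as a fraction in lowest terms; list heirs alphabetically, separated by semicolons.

Bogdan 1/30; Eliasz 2/5; Franciszka 1/20; Grzegorz 1/5; Jolanta 1/20; Kazimierz 1/20; Radoslaw 1/30; Tadeusz 1/20; Urszula 1/10; Waclaw 1/30

Eliasz, as surviving spouse, takes 2/5.
The remaining 3/5 passes to Stanislawa's descendants per stirpes.
The 3/5 is divided into 3 equal shares of 1/5 among Grzegorz, Mieczyslaw, Ludmila.
Grzegorz is living and takes 1/5.
Mieczyslaw predeceased; the 1/5 allotted to Mieczyslaw's branch passes to Mieczyslaw's issue by representation.
The 1/5 is divided into 4 equal shares of 1/20 among Tadeusz, Jolanta, Franciszka, Kazimierz.
Tadeusz is living and takes 1/20.
Jolanta is living and takes 1/20.
Franciszka is living and takes 1/20.
Kazimierz is living and takes 1/20.
Ludmila predeceased; the 1/5 allotted to Ludmila's branch passes to Ludmila's issue by representation.
The 1/5 is divided into 2 equal shares of 1/10 among Zofia, Urszula.
Zofia predeceased; the 1/10 allotted to Zofia's branch passes to Zofia's issue by representation.
The 1/10 is divided into 3 equal shares of 1/30 among Radoslaw, Waclaw, Bogdan.
Radoslaw is living and takes 1/30.
Waclaw is living and takes 1/30.
Bogdan is living and takes 1/30.
Urszula is living and takes 1/10.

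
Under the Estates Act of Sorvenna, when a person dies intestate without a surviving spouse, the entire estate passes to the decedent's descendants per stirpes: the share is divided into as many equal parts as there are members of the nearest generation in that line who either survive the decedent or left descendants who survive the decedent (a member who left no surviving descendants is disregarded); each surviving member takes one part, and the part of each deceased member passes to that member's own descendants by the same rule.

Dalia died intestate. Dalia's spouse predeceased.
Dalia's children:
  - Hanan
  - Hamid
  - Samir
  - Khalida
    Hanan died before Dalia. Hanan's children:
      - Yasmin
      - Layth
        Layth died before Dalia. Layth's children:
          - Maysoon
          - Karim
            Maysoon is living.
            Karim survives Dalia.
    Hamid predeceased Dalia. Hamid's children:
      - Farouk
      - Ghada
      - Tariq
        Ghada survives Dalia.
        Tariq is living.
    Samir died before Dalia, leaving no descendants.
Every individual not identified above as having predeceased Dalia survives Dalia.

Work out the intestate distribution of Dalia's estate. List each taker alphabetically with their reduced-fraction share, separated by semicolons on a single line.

There is no surviving spouse, so the entire estate passes to Dalia's descendants per stirpes.
Samir left no surviving issue, so that branch lapses and is disregarded.
The estate is divided into 3 equal shares of 1/3 among Hanan, Hamid, Khalida.
Hanan predeceased; the 1/3 allotted to Hanan's branch passes to Hanan's issue by representation.
The 1/3 is divided into 2 equal shares of 1/6 among Yasmin, Layth.
Yasmin is living and takes 1/6.
Layth predeceased; the 1/6 allotted to Layth's branch passes to Layth's issue by representation.
The 1/6 is divided into 2 equal shares of 1/12 among Maysoon, Karim.
Maysoon is living and takes 1/12.
Karim is living and takes 1/12.
Hamid predeceased; the 1/3 allotted to Hamid's branch passes to Hamid's issue by representation.
The 1/3 is divided into 3 equal shares of 1/9 among Farouk, Ghada, Tariq.
Farouk is living and takes 1/9.
Ghada is living and takes 1/9.
Tariq is living and takes 1/9.
Khalida is living and takes 1/3.

Farouk 1/9; Ghada 1/9; Karim 1/12; Khalida 1/3; Maysoon 1/12; Tariq 1/9; Yasmin 1/6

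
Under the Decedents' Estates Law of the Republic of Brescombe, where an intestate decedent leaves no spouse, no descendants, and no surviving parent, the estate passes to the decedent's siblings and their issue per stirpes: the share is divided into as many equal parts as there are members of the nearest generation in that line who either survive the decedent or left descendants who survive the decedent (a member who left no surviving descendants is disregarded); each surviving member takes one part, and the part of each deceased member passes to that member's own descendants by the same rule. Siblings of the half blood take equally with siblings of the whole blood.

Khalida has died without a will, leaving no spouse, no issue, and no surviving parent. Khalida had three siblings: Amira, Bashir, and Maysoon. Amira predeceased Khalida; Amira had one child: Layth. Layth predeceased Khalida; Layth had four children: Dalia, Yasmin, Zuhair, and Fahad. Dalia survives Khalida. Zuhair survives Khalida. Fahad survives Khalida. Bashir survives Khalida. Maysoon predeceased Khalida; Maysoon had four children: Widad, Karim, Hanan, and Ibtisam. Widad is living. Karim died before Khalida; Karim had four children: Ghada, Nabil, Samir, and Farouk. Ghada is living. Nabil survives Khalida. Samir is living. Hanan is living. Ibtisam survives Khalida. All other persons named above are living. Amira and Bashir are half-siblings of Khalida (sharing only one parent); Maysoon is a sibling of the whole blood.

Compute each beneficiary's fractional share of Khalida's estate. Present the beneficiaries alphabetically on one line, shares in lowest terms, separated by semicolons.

Bashir 1/3; Dalia 1/12; Fahad 1/12; Farouk 1/48; Ghada 1/48; Hanan 1/12; Ibtisam 1/12; Nabil 1/48; Samir 1/48; Widad 1/12; Yasmin 1/12; Zuhair 1/12

No spouse, descendants, or parent survives, so the estate passes to Khalida's siblings per stirpes.
Half-blood and whole-blood siblings take equally under the stated rule.
The estate is divided into 3 equal shares of 1/3 among Amira, Bashir, Maysoon.
Amira predeceased; the 1/3 allotted to Amira's branch passes to Amira's issue by representation.
Layth's line is the sole branch at this level, so the full 1/3 passes to Layth's issue by representation.
The 1/3 is divided into 4 equal shares of 1/12 among Dalia, Yasmin, Zuhair, Fahad.
Dalia is living and takes 1/12.
Yasmin is living and takes 1/12.
Zuhair is living and takes 1/12.
Fahad is living and takes 1/12.
Bashir is living and takes 1/3.
Maysoon predeceased; the 1/3 allotted to Maysoon's branch passes to Maysoon's issue by representation.
The 1/3 is divided into 4 equal shares of 1/12 among Widad, Karim, Hanan, Ibtisam.
Widad is living and takes 1/12.
Karim predeceased; the 1/12 allotted to Karim's branch passes to Karim's issue by representation.
The 1/12 is divided into 4 equal shares of 1/48 among Ghada, Nabil, Samir, Farouk.
Ghada is living and takes 1/48.
Nabil is living and takes 1/48.
Samir is living and takes 1/48.
Farouk is living and takes 1/48.
Hanan is living and takes 1/12.
Ibtisam is living and takes 1/12.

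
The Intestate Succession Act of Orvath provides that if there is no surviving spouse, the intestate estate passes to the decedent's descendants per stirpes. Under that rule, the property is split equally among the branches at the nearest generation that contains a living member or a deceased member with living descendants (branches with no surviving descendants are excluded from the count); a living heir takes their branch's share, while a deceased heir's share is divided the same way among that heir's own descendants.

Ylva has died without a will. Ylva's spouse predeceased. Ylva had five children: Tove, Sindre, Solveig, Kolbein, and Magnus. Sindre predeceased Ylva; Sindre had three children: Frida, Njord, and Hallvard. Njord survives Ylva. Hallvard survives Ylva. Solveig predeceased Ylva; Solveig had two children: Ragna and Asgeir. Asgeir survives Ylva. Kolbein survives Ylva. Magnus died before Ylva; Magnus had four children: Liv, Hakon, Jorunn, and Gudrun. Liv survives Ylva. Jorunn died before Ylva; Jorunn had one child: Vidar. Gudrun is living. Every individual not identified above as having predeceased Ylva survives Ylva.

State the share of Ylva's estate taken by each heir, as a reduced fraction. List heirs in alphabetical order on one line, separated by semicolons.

There is no surviving spouse, so the entire estate passes to Ylva's descendants per stirpes.
The estate is divided into 5 equal shares of 1/5 among Tove, Sindre, Solveig, Kolbein, Magnus.
Tove is living and takes 1/5.
Sindre predeceased; the 1/5 allotted to Sindre's branch passes to Sindre's issue by representation.
The 1/5 is divided into 3 equal shares of 1/15 among Frida, Njord, Hallvard.
Frida is living and takes 1/15.
Njord is living and takes 1/15.
Hallvard is living and takes 1/15.
Solveig predeceased; the 1/5 allotted to Solveig's branch passes to Solveig's issue by representation.
The 1/5 is divided into 2 equal shares of 1/10 among Ragna, Asgeir.
Ragna is living and takes 1/10.
Asgeir is living and takes 1/10.
Kolbein is living and takes 1/5.
Magnus predeceased; the 1/5 allotted to Magnus's branch passes to Magnus's issue by representation.
The 1/5 is divided into 4 equal shares of 1/20 among Liv, Hakon, Jorunn, Gudrun.
Liv is living and takes 1/20.
Hakon is living and takes 1/20.
Jorunn predeceased; the 1/20 allotted to Jorunn's branch passes to Jorunn's issue by representation.
Vidar is the sole taker at this level and receives the full 1/20.
Gudrun is living and takes 1/20.

Asgeir 1/10; Frida 1/15; Gudrun 1/20; Hakon 1/20; Hallvard 1/15; Kolbein 1/5; Liv 1/20; Njord 1/15; Ragna 1/10; Tove 1/5; Vidar 1/20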